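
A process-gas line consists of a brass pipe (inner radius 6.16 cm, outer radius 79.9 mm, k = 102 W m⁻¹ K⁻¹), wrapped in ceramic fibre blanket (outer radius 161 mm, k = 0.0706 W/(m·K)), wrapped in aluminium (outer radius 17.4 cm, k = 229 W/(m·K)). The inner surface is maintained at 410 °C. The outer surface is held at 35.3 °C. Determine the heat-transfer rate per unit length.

Series thermal resistances, inner to outer:
  R'_brass = ln(0.0799/0.0616)/(2πk) = 0.2601/(2π·102) = 4.059×10^-4 m·K/W
  R'_ceramic fibre blanket = ln(0.161/0.0799)/(2πk) = 0.7006/(2π·0.0706) = 1.579 m·K/W
  R'_aluminium = ln(0.174/0.161)/(2πk) = 0.07765/(2π·229) = 5.397×10^-5 m·K/W
ΣR = 4.059×10^-4 + 1.579 + 5.397×10^-5 = 1.579 m·K/W
Q' = ΔT/ΣR = (410 °C − 35.3 °C)/1.579 = 237 W/m

Q' = 237 W/m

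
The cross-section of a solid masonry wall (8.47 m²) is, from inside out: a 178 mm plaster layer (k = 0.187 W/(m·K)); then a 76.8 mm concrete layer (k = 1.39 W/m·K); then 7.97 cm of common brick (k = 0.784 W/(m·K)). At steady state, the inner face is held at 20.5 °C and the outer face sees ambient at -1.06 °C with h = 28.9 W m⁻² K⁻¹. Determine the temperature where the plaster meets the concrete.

Resistance network (inner→outer):
  R_plaster = L/(kA) = 0.178/(0.187·8.47) = 0.1124 K/W
  R_concrete = L/(kA) = 0.0768/(1.39·8.47) = 0.006523 K/W
  R_common brick = L/(kA) = 0.0797/(0.784·8.47) = 0.01200 K/W
  R_conv,out = 1/(hA) = 1/(28.9·8.47) = 0.004085 K/W
ΣR = 0.1124 + 0.006523 + 0.01200 + 0.004085 = 0.1350 K/W
Q = ΔT/ΣR = (20.5 °C − -1.06 °C)/0.1350 = 159.7 W
From the inner boundary to the plaster/concrete interface, ΣR_partial = 0.1124 K/W.
T_interface = T_in − Q·ΣR_partial = 20.5 °C − (159.7)(0.1124) = 2.55 °C

T = 2.55 °C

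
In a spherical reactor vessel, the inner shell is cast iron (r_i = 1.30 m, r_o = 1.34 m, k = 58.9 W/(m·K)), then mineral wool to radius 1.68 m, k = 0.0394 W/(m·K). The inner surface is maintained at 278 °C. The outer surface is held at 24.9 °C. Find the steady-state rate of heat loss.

Series thermal resistances, inner to outer:
  R_cast iron = (1/1.30 − 1/1.34)/(4πk) = 0.02296/(4π·58.9) = 3.102×10^-5 K/W
  R_mineral wool = (1/1.34 − 1/1.68)/(4πk) = 0.1510/(4π·0.0394) = 0.3050 K/W
ΣR = 3.102×10^-5 + 0.3050 = 0.3050 K/W
Q = ΔT/ΣR = (278 °C − 24.9 °C)/0.3050 = 830 W

Q = 830 W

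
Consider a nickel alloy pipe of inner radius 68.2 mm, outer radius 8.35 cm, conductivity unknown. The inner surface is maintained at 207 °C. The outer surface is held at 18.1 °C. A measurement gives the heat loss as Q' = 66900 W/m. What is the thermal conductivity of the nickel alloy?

k = 11.4 W/m·K

ΣR = ΔT/Q' = |207 − 18.1|/66900 = 0.002824 m·K/W
ln(r₂/r₁)/(2πk) = 0.002824 ⇒ k = 0.2024/(2π·0.002824) = 11.4 W/m·K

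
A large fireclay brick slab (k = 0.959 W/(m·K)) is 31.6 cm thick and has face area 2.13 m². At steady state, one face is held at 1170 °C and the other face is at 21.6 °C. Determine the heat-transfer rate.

Q = 7420 W

Q = kA·ΔT/L = 0.959 × 2.13 × |1170 °C − 21.6 °C| / 0.316 = 7420 W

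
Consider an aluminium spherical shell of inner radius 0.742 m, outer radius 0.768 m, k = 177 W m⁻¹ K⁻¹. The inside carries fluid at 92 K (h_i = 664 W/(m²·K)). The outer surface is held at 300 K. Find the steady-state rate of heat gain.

Resistance network (inner→outer):
  R_conv,in = 1/(4πr²h) = 1/(4π·0.742²·664) = 2.177×10^-4 K/W
  R_aluminium = (1/0.742 − 1/0.768)/(4πk) = 0.04563/(4π·177) = 2.051×10^-5 K/W
ΣR = 2.177×10^-4 + 2.051×10^-5 = 2.382×10^-4 K/W
Q = ΔT/ΣR = (92 K − 300 K)/2.382×10^-4 = -8.73×10^5 W
(Negative Q ⇒ heat flows inward; heat gain = 8.73×10^5 W.)

Q = 873 kW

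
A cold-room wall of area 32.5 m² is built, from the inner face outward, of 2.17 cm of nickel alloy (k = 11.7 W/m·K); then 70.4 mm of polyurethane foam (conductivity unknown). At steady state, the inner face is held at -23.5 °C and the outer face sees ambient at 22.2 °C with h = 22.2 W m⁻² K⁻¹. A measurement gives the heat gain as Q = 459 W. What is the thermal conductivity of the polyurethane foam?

k = 0.0221 W/m·K

ΣR = ΔT/Q = |-23.5 − 22.2|/459 = 0.09956 K/W
Known resistances:
  R_nickel alloy = L/(kA) = 0.0217/(11.7·32.5) = 5.707×10^-5 K/W
  R_conv,out = 1/(hA) = 1/(22.2·32.5) = 0.001386 K/W
R_polyurethane foam = ΣR − ΣR_known = 0.09956 − 0.001443 = 0.09812 K/W
L/(kA) = 0.09812 ⇒ k = 0.0704/(0.09812·32.5) = 0.0221 W/m·K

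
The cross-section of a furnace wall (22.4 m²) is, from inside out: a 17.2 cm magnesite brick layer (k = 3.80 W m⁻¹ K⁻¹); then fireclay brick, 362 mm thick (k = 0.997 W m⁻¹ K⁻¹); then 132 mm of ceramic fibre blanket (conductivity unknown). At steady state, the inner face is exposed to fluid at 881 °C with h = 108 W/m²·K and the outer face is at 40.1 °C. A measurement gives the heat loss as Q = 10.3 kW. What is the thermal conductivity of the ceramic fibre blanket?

ΣR = ΔT/Q = |881 − 40.1|/10300 = 0.08164 K/W
Known resistances:
  R_conv,in = 1/(hA) = 1/(108·22.4) = 4.134×10^-4 K/W
  R_magnesite brick = L/(kA) = 0.172/(3.80·22.4) = 0.002021 K/W
  R_fireclay brick = L/(kA) = 0.362/(0.997·22.4) = 0.01621 K/W
R_ceramic fibre blanket = ΣR − ΣR_known = 0.08164 − 0.01864 = 0.06300 K/W
L/(kA) = 0.06300 ⇒ k = 0.132/(0.06300·22.4) = 0.0935 W/m·K

k = 0.0935 W/m·K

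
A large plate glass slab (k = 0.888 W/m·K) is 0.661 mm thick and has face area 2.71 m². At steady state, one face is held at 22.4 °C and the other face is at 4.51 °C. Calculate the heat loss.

Q = 65.1 kW

Q = kA·ΔT/L = 0.888 × 2.71 × |22.4 °C − 4.51 °C| / 6.61×10^-4 = 65100 W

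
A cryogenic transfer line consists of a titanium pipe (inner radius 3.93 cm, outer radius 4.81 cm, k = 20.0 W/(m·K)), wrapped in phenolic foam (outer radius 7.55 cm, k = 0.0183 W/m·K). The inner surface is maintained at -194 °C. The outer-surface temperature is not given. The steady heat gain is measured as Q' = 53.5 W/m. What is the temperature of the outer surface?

Series resistances:
  R'_titanium = ln(0.0481/0.0393)/(2πk) = 0.2021/(2π·20.0) = 0.001608 m·K/W
  R'_phenolic foam = ln(0.0755/0.0481)/(2πk) = 0.4509/(2π·0.0183) = 3.921 m·K/W
ΣR = 3.923 m·K/W
ΔT = Q'·ΣR = 53.5 × 3.923 = 209.9 K
Heat flows inward, so T_out = T_in + ΔT = -194 + 209.9 = 15.9 °C

T_out = 15.9 °C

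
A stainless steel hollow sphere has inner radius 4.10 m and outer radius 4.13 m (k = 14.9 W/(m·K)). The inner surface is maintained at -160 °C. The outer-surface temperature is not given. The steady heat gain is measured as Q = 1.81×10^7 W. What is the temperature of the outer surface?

T_out = 11.3 °C

Series resistances:
  R_stainless steel = (1/4.10 − 1/4.13)/(4πk) = 0.001772/(4π·14.9) = 9.462×10^-6 K/W
ΣR = 9.462×10^-6 K/W
ΔT = Q·ΣR = 1.81×10^7 × 9.462×10^-6 = 171.3 K
Heat flows inward, so T_out = T_in + ΔT = -160 + 171.3 = 11.3 °C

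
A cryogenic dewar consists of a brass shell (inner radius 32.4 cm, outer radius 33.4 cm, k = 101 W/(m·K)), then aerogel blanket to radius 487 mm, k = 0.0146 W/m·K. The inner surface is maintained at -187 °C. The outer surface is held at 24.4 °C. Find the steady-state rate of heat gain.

Q = 41.2 W

Treat each layer as a resistance in series:
  R_brass = (1/0.324 − 1/0.334)/(4πk) = 0.09241/(4π·101) = 7.281×10^-5 K/W
  R_aerogel blanket = (1/0.334 − 1/0.487)/(4πk) = 0.9406/(4π·0.0146) = 5.127 K/W
ΣR = 7.281×10^-5 + 5.127 = 5.127 K/W
Q = ΔT/ΣR = (-187 °C − 24.4 °C)/5.127 = -41.2 W
(Negative Q ⇒ heat flows inward; heat gain = 41.2 W.)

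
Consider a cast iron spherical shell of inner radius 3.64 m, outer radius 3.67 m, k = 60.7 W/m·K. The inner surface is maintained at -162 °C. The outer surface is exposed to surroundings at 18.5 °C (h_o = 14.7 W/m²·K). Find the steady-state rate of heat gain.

Q = 446 kW

Resistance network (inner→outer):
  R_cast iron = (1/3.64 − 1/3.67)/(4πk) = 0.002246/(4π·60.7) = 2.944×10^-6 K/W
  R_conv,out = 1/(4πr²h) = 1/(4π·3.67²·14.7) = 4.019×10^-4 K/W
ΣR = 2.944×10^-6 + 4.019×10^-4 = 4.048×10^-4 K/W
Q = ΔT/ΣR = (-162 °C − 18.5 °C)/4.048×10^-4 = -4.46×10^5 W
(Negative Q ⇒ heat flows inward; heat gain = 4.46×10^5 W.)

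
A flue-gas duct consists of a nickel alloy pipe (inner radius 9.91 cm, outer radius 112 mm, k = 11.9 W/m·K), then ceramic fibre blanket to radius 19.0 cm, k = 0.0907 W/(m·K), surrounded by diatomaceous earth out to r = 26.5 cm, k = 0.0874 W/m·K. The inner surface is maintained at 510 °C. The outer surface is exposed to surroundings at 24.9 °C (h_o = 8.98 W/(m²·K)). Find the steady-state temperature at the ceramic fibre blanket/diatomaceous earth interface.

T = 229 °C

Series thermal resistances, inner to outer:
  R'_nickel alloy = ln(0.112/0.0991)/(2πk) = 0.1224/(2π·11.9) = 0.001637 m·K/W
  R'_ceramic fibre blanket = ln(0.190/0.112)/(2πk) = 0.5285/(2π·0.0907) = 0.9274 m·K/W
  R'_diatomaceous earth = ln(0.265/0.190)/(2πk) = 0.3327/(2π·0.0874) = 0.6059 m·K/W
  R'_conv,out = 1/(2πr h) = 1/(2π·0.265·8.98) = 0.06688 m·K/W
ΣR = 0.001637 + 0.9274 + 0.6059 + 0.06688 = 1.602 m·K/W
Q' = ΔT/ΣR = (510 °C − 24.9 °C)/1.602 = 302.8 W/m
From the inner boundary to the ceramic fibre blanket/diatomaceous earth interface, ΣR_partial = 0.9290 m·K/W.
T_interface = T_in − Q'·ΣR_partial = 510 °C − (302.8)(0.9290) = 229 °C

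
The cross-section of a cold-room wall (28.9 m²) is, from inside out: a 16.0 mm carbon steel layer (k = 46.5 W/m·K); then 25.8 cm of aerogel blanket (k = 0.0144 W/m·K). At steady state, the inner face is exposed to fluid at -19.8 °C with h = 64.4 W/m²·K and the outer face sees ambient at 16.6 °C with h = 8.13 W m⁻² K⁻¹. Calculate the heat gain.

Q = 58.3 W

Treat each layer as a resistance in series:
  R_conv,in = 1/(hA) = 1/(64.4·28.9) = 5.373×10^-4 K/W
  R_carbon steel = L/(kA) = 0.0160/(46.5·28.9) = 1.191×10^-5 K/W
  R_aerogel blanket = L/(kA) = 0.258/(0.0144·28.9) = 0.6200 K/W
  R_conv,out = 1/(hA) = 1/(8.13·28.9) = 0.004256 K/W
ΣR = 5.373×10^-4 + 1.191×10^-5 + 0.6200 + 0.004256 = 0.6248 K/W
Q = ΔT/ΣR = (-19.8 °C − 16.6 °C)/0.6248 = -58.3 W
(Negative Q ⇒ heat flows inward; heat gain = 58.3 W.)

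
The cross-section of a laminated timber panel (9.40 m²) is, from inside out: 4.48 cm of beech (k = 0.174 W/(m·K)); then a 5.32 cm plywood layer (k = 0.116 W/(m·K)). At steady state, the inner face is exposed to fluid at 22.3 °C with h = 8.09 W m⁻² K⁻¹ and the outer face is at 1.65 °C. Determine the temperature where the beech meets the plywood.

T = 12.9 °C

Resistance network (inner→outer):
  R_conv,in = 1/(hA) = 1/(8.09·9.40) = 0.01315 K/W
  R_beech = L/(kA) = 0.0448/(0.174·9.40) = 0.02739 K/W
  R_plywood = L/(kA) = 0.0532/(0.116·9.40) = 0.04879 K/W
ΣR = 0.01315 + 0.02739 + 0.04879 = 0.08933 K/W
Q = ΔT/ΣR = (22.3 °C − 1.65 °C)/0.08933 = 231.2 W
From the inner boundary to the beech/plywood interface, ΣR_partial = 0.04054 K/W.
T_interface = T_in − Q·ΣR_partial = 22.3 °C − (231.2)(0.04054) = 12.9 °C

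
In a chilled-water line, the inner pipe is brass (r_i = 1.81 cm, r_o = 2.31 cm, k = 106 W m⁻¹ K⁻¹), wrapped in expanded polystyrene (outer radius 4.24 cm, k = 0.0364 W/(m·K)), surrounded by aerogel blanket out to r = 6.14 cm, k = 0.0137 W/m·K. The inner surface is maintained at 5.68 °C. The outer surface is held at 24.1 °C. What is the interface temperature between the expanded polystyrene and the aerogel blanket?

Resistance network (inner→outer):
  R'_brass = ln(0.0231/0.0181)/(2πk) = 0.2439/(2π·106) = 3.662×10^-4 m·K/W
  R'_expanded polystyrene = ln(0.0424/0.0231)/(2πk) = 0.6073/(2π·0.0364) = 2.655 m·K/W
  R'_aerogel blanket = ln(0.0614/0.0424)/(2πk) = 0.3703/(2π·0.0137) = 4.301 m·K/W
ΣR = 3.662×10^-4 + 2.655 + 4.301 = 6.956 m·K/W
Q' = ΔT/ΣR = (5.68 °C − 24.1 °C)/6.956 = -2.648 W/m
From the inner boundary to the expanded polystyrene/aerogel blanket interface, ΣR_partial = 2.655 m·K/W.
T_interface = T_in − Q'·ΣR_partial = 5.68 °C − (-2.648)(2.655) = 12.7 °C

T = 12.7 °C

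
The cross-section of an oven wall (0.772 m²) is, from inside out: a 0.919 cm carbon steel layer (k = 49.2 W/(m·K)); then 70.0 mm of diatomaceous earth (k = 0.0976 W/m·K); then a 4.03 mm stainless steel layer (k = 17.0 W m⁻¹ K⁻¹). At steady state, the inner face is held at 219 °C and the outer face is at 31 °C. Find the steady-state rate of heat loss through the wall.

Q = 202 W

Series thermal resistances, inner to outer:
  R_carbon steel = L/(kA) = 0.00919/(49.2·0.772) = 2.420×10^-4 K/W
  R_diatomaceous earth = L/(kA) = 0.0700/(0.0976·0.772) = 0.9290 K/W
  R_stainless steel = L/(kA) = 0.00403/(17.0·0.772) = 3.071×10^-4 K/W
ΣR = 2.420×10^-4 + 0.9290 + 3.071×10^-4 = 0.9295 K/W
Q = ΔT/ΣR = (219 °C − 31 °C)/0.9295 = 202 W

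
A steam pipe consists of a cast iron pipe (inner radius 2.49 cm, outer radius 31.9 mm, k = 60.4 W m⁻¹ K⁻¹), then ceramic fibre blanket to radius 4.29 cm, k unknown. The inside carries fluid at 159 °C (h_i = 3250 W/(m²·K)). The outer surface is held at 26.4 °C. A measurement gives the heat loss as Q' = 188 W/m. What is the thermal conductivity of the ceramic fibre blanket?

ΣR = ΔT/Q' = |159 − 26.4|/188 = 0.7053 m·K/W
Known resistances:
  R'_conv,in = 1/(2πr h) = 1/(2π·0.0249·3250) = 0.001967 m·K/W
  R'_cast iron = ln(0.0319/0.0249)/(2πk) = 0.2477/(2π·60.4) = 6.528×10^-4 m·K/W
R_ceramic fibre blanket = ΣR − ΣR_known = 0.7053 − 0.002620 = 0.7027 m·K/W
ln(r₂/r₁)/(2πk) = 0.7027 ⇒ k = 0.2963/(2π·0.7027) = 0.0671 W/m·K

k = 0.0671 W/m·K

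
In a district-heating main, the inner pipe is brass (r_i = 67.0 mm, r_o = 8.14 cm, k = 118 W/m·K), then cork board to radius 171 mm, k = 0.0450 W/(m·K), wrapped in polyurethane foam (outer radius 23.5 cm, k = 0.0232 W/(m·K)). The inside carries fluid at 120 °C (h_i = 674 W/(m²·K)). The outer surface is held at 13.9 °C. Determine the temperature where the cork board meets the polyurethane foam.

T = 62.0 °C

Resistance network (inner→outer):
  R'_conv,in = 1/(2πr h) = 1/(2π·0.0670·674) = 0.003524 m·K/W
  R'_brass = ln(0.0814/0.0670)/(2πk) = 0.1947/(2π·118) = 2.626×10^-4 m·K/W
  R'_cork board = ln(0.171/0.0814)/(2πk) = 0.7423/(2π·0.0450) = 2.625 m·K/W
  R'_polyurethane foam = ln(0.235/0.171)/(2πk) = 0.3179/(2π·0.0232) = 2.181 m·K/W
ΣR = 0.003524 + 2.626×10^-4 + 2.625 + 2.181 = 4.810 m·K/W
Q' = ΔT/ΣR = (120 °C − 13.9 °C)/4.810 = 22.06 W/m
From the inner boundary to the cork board/polyurethane foam interface, ΣR_partial = 2.629 m·K/W.
T_interface = T_in − Q'·ΣR_partial = 120 °C − (22.06)(2.629) = 62.0 °C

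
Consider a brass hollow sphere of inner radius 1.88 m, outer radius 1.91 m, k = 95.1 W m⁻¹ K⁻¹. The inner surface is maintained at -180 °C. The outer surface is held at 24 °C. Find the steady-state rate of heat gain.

Q = 4πk·ΔT/(1/r₁ − 1/r₂) = 4π × 95.1 × 204 / (1/1.88 − 1/1.91) = 2.92×10^7 W

Q = 29200 kW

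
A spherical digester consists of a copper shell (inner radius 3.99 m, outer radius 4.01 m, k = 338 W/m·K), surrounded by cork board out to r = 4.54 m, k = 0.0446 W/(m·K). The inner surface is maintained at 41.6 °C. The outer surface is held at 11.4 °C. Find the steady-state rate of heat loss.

Q = 581 W

Treat each layer as a resistance in series:
  R_copper = (1/3.99 − 1/4.01)/(4πk) = 0.001250/(4π·338) = 2.943×10^-7 K/W
  R_cork board = (1/4.01 − 1/4.54)/(4πk) = 0.02911/(4π·0.0446) = 0.05194 K/W
ΣR = 2.943×10^-7 + 0.05194 = 0.05194 K/W
Q = ΔT/ΣR = (41.6 °C − 11.4 °C)/0.05194 = 581 W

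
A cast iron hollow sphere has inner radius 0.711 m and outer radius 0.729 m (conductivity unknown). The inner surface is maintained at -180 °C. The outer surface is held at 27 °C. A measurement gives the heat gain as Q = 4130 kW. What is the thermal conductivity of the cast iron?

ΣR = ΔT/Q = |-180 − 27|/4.13×10^6 = 5.012×10^-5 K/W
(1/r₁−1/r₂)/(4πk) = 5.012×10^-5 ⇒ k = 0.03473/(4π·5.012×10^-5) = 55.1 W/m·K

k = 55.1 W/m·K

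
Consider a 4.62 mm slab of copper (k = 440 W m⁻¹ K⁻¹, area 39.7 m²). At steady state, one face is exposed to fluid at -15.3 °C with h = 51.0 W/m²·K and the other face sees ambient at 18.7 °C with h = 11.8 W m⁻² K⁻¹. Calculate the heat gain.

Q = 12.9 kW

Treat each layer as a resistance in series:
  R_conv,in = 1/(hA) = 1/(51.0·39.7) = 4.939×10^-4 K/W
  R_copper = L/(kA) = 0.00462/(440·39.7) = 2.645×10^-7 K/W
  R_conv,out = 1/(hA) = 1/(11.8·39.7) = 0.002135 K/W
ΣR = 4.939×10^-4 + 2.645×10^-7 + 0.002135 = 0.002629 K/W
Q = ΔT/ΣR = (-15.3 °C − 18.7 °C)/0.002629 = -12900 W
(Negative Q ⇒ heat flows inward; heat gain = 12900 W.)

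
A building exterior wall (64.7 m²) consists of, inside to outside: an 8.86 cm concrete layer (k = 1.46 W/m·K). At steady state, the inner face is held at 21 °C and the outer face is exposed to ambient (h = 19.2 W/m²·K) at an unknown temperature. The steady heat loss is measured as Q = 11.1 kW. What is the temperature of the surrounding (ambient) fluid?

Series resistances:
  R_concrete = L/(kA) = 0.0886/(1.46·64.7) = 9.379×10^-4 K/W
  R_conv,out = 1/(hA) = 1/(19.2·64.7) = 8.050×10^-4 K/W
ΣR = 0.001743 K/W
ΔT = Q·ΣR = 11100 × 0.001743 = 19.35 K
Heat flows outward, so T_out = T_in − ΔT = 21 − 19.35 = 1.65 °C

T_out = 1.65 °C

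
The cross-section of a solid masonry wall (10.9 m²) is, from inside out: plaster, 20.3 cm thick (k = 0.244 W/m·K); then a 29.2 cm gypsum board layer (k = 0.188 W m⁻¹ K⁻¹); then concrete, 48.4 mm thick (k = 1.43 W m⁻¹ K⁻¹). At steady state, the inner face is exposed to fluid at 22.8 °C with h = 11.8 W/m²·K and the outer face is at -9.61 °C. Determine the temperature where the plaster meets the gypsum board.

T = 10.9 °C

Treat each layer as a resistance in series:
  R_conv,in = 1/(hA) = 1/(11.8·10.9) = 0.007775 K/W
  R_plaster = L/(kA) = 0.203/(0.244·10.9) = 0.07633 K/W
  R_gypsum board = L/(kA) = 0.292/(0.188·10.9) = 0.1425 K/W
  R_concrete = L/(kA) = 0.0484/(1.43·10.9) = 0.003105 K/W
ΣR = 0.007775 + 0.07633 + 0.1425 + 0.003105 = 0.2297 K/W
Q = ΔT/ΣR = (22.8 °C − -9.61 °C)/0.2297 = 141.1 W
From the inner boundary to the plaster/gypsum board interface, ΣR_partial = 0.08410 K/W.
T_interface = T_in − Q·ΣR_partial = 22.8 °C − (141.1)(0.08410) = 10.9 °C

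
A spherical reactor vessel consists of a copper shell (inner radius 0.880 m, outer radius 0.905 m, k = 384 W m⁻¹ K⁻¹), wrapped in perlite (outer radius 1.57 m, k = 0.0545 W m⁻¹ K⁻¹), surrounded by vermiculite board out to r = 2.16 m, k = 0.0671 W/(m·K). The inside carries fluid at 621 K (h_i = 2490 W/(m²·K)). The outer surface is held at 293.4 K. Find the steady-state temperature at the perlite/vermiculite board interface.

T = 369.4 K

Treat each layer as a resistance in series:
  R_conv,in = 1/(4πr²h) = 1/(4π·0.880²·2490) = 4.127×10^-5 K/W
  R_copper = (1/0.880 − 1/0.905)/(4πk) = 0.03139/(4π·384) = 6.505×10^-6 K/W
  R_perlite = (1/0.905 − 1/1.57)/(4πk) = 0.4680/(4π·0.0545) = 0.6834 K/W
  R_vermiculite board = (1/1.57 − 1/2.16)/(4πk) = 0.1740/(4π·0.0671) = 0.2063 K/W
ΣR = 4.127×10^-5 + 6.505×10^-6 + 0.6834 + 0.2063 = 0.8897 K/W
Q = ΔT/ΣR = (621 K − 293.4 K)/0.8897 = 368.2 W
From the inner boundary to the perlite/vermiculite board interface, ΣR_partial = 0.6834 K/W.
T_interface = T_in − Q·ΣR_partial = 621 K − (368.2)(0.6834) = 369.4 K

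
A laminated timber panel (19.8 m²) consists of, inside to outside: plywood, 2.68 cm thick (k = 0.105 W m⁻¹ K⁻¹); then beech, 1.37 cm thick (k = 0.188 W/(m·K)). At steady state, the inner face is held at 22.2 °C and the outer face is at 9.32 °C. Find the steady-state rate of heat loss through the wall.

Treat each layer as a resistance in series:
  R_plywood = L/(kA) = 0.0268/(0.105·19.8) = 0.01289 K/W
  R_beech = L/(kA) = 0.0137/(0.188·19.8) = 0.003680 K/W
ΣR = 0.01289 + 0.003680 = 0.01657 K/W
Q = ΔT/ΣR = (22.2 °C − 9.32 °C)/0.01657 = 777 W

Q = 777 W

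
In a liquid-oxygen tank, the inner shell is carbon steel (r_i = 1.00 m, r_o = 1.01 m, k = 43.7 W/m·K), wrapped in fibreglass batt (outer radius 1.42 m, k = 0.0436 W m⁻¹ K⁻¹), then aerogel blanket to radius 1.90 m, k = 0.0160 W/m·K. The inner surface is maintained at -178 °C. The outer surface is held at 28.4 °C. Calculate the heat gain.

Q = 147 W

Series thermal resistances, inner to outer:
  R_carbon steel = (1/1.00 − 1/1.01)/(4πk) = 0.009901/(4π·43.7) = 1.803×10^-5 K/W
  R_fibreglass batt = (1/1.01 − 1/1.42)/(4πk) = 0.2859/(4π·0.0436) = 0.5218 K/W
  R_aerogel blanket = (1/1.42 − 1/1.90)/(4πk) = 0.1779/(4π·0.0160) = 0.8848 K/W
ΣR = 1.803×10^-5 + 0.5218 + 0.8848 = 1.407 K/W
Q = ΔT/ΣR = (-178 °C − 28.4 °C)/1.407 = -147 W
(Negative Q ⇒ heat flows inward; heat gain = 147 W.)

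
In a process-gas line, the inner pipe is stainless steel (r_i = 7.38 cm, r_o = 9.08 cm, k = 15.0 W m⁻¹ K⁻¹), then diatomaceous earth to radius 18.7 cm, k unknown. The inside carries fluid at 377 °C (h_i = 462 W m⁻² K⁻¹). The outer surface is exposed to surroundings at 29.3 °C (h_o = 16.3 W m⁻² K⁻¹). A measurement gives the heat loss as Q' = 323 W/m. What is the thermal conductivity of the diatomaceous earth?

k = 0.113 W/m·K

ΣR = ΔT/Q' = |377 − 29.3|/323 = 1.076 m·K/W
Known resistances:
  R'_conv,in = 1/(2πr h) = 1/(2π·0.0738·462) = 0.004668 m·K/W
  R'_stainless steel = ln(0.0908/0.0738)/(2πk) = 0.2073/(2π·15.0) = 0.002200 m·K/W
  R'_conv,out = 1/(2πr h) = 1/(2π·0.187·16.3) = 0.05221 m·K/W
R_diatomaceous earth = ΣR − ΣR_known = 1.076 − 0.05908 = 1.017 m·K/W
ln(r₂/r₁)/(2πk) = 1.017 ⇒ k = 0.7224/(2π·1.017) = 0.113 W/m·K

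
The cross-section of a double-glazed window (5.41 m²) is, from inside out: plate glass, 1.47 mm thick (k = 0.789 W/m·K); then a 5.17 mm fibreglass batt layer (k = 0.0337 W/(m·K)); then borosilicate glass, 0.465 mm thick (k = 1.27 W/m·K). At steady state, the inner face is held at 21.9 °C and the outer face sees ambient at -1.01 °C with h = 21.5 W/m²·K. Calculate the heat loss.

Q = 613 W

Series thermal resistances, inner to outer:
  R_plate glass = L/(kA) = 0.00147/(0.789·5.41) = 3.444×10^-4 K/W
  R_fibreglass batt = L/(kA) = 0.00517/(0.0337·5.41) = 0.02836 K/W
  R_borosilicate glass = L/(kA) = 4.65×10^-4/(1.27·5.41) = 6.768×10^-5 K/W
  R_conv,out = 1/(hA) = 1/(21.5·5.41) = 0.008597 K/W
ΣR = 3.444×10^-4 + 0.02836 + 6.768×10^-5 + 0.008597 = 0.03737 K/W
Q = ΔT/ΣR = (21.9 °C − -1.01 °C)/0.03737 = 613 W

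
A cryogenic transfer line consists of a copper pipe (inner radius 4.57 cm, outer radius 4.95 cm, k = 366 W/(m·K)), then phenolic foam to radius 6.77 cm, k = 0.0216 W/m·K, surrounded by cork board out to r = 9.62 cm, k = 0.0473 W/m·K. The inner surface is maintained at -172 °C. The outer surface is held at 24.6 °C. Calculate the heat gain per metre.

Treat each layer as a resistance in series:
  R'_copper = ln(0.0495/0.0457)/(2πk) = 0.07987/(2π·366) = 3.473×10^-5 m·K/W
  R'_phenolic foam = ln(0.0677/0.0495)/(2πk) = 0.3131/(2π·0.0216) = 2.307 m·K/W
  R'_cork board = ln(0.0962/0.0677)/(2πk) = 0.3513/(2π·0.0473) = 1.182 m·K/W
ΣR = 3.473×10^-5 + 2.307 + 1.182 = 3.489 m·K/W
Q' = ΔT/ΣR = (-172 °C − 24.6 °C)/3.489 = -56.3 W/m
(Negative Q' ⇒ heat flows inward; heat gain = 56.3 W/m.)

Q' = 56.3 W/m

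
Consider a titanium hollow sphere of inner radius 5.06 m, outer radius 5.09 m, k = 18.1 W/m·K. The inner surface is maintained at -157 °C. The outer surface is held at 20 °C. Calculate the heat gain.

Q = 4πk·ΔT/(1/r₁ − 1/r₂) = 4π × 18.1 × 177 / (1/5.06 − 1/5.09) = 3.46×10^7 W

Q = 3.46×10^7 W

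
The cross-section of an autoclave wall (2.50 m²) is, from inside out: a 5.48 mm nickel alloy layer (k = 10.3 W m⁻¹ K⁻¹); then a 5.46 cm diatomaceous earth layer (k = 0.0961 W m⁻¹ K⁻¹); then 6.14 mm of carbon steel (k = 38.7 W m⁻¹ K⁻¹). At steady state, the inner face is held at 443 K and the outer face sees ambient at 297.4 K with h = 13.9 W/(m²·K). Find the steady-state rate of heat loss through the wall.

Q = 568 W

Series thermal resistances, inner to outer:
  R_nickel alloy = L/(kA) = 0.00548/(10.3·2.50) = 2.128×10^-4 K/W
  R_diatomaceous earth = L/(kA) = 0.0546/(0.0961·2.50) = 0.2273 K/W
  R_carbon steel = L/(kA) = 0.00614/(38.7·2.50) = 6.346×10^-5 K/W
  R_conv,out = 1/(hA) = 1/(13.9·2.50) = 0.02878 K/W
ΣR = 2.128×10^-4 + 0.2273 + 6.346×10^-5 + 0.02878 = 0.2564 K/W
Q = ΔT/ΣR = (443 K − 297.4 K)/0.2564 = 568 W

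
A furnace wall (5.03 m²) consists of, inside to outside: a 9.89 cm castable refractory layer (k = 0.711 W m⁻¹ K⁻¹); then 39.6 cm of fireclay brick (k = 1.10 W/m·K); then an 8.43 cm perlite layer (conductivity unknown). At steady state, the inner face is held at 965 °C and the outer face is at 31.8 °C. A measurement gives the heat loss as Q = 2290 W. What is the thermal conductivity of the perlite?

ΣR = ΔT/Q = |965 − 31.8|/2290 = 0.4075 K/W
Known resistances:
  R_castable refractory = L/(kA) = 0.0989/(0.711·5.03) = 0.02765 K/W
  R_fireclay brick = L/(kA) = 0.396/(1.10·5.03) = 0.07157 K/W
R_perlite = ΣR − ΣR_known = 0.4075 − 0.09922 = 0.3083 K/W
L/(kA) = 0.3083 ⇒ k = 0.0843/(0.3083·5.03) = 0.0544 W/m·K

k = 0.0544 W/m·K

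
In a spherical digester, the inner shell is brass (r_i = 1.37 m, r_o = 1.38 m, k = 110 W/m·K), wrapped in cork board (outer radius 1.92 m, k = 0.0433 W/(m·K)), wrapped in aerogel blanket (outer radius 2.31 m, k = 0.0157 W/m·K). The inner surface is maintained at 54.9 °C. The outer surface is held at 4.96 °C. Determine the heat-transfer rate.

Q = 60.9 W

Series thermal resistances, inner to outer:
  R_brass = (1/1.37 − 1/1.38)/(4πk) = 0.005289/(4π·110) = 3.826×10^-6 K/W
  R_cork board = (1/1.38 − 1/1.92)/(4πk) = 0.2038/(4π·0.0433) = 0.3746 K/W
  R_aerogel blanket = (1/1.92 − 1/2.31)/(4πk) = 0.08793/(4π·0.0157) = 0.4457 K/W
ΣR = 3.826×10^-6 + 0.3746 + 0.4457 = 0.8203 K/W
Q = ΔT/ΣR = (54.9 °C − 4.96 °C)/0.8203 = 60.9 W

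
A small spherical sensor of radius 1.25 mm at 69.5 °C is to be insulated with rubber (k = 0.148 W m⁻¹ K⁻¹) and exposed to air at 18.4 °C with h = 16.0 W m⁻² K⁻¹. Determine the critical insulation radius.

r_cr = 1.85 cm

For a sphere, r_cr = 2k_ins/h = 2·0.148/16.0 = 0.0185 m = 1.85 cm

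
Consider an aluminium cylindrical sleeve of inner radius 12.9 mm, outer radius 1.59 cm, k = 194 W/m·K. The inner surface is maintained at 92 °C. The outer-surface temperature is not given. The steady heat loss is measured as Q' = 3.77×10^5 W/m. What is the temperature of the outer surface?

T_out = 27.3 °C

Series resistances:
  R'_aluminium = ln(0.0159/0.0129)/(2πk) = 0.2091/(2π·194) = 1.715×10^-4 m·K/W
ΣR = 1.715×10^-4 m·K/W
ΔT = Q'·ΣR = 3.77×10^5 × 1.715×10^-4 = 64.66 K
Heat flows outward, so T_out = T_in − ΔT = 92 − 64.66 = 27.3 °C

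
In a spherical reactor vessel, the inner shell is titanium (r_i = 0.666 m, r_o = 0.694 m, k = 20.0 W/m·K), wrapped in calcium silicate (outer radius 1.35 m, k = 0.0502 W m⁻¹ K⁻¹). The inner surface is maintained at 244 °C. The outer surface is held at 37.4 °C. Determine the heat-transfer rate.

Q = 186 W

Treat each layer as a resistance in series:
  R_titanium = (1/0.666 − 1/0.694)/(4πk) = 0.06058/(4π·20.0) = 2.410×10^-4 K/W
  R_calcium silicate = (1/0.694 − 1/1.35)/(4πk) = 0.7002/(4π·0.0502) = 1.110 K/W
ΣR = 2.410×10^-4 + 1.110 = 1.110 K/W
Q = ΔT/ΣR = (244 °C − 37.4 °C)/1.110 = 186 W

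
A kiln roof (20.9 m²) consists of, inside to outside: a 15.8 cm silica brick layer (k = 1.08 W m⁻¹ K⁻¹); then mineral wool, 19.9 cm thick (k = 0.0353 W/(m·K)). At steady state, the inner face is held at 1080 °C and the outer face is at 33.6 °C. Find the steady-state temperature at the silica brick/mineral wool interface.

Treat each layer as a resistance in series:
  R_silica brick = L/(kA) = 0.158/(1.08·20.9) = 0.007000 K/W
  R_mineral wool = L/(kA) = 0.199/(0.0353·20.9) = 0.2697 K/W
ΣR = 0.007000 + 0.2697 = 0.2767 K/W
Q = ΔT/ΣR = (1080 °C − 33.6 °C)/0.2767 = 3782 W
From the inner boundary to the silica brick/mineral wool interface, ΣR_partial = 0.007000 K/W.
T_interface = T_in − Q·ΣR_partial = 1080 °C − (3782)(0.007000) = 1054 °C

T = 1054 °C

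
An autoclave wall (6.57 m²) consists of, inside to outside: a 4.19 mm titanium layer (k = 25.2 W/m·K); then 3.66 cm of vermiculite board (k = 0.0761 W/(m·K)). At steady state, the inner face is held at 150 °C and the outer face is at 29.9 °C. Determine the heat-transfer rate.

Q = 1640 W

Treat each layer as a resistance in series:
  R_titanium = L/(kA) = 0.00419/(25.2·6.57) = 2.531×10^-5 K/W
  R_vermiculite board = L/(kA) = 0.0366/(0.0761·6.57) = 0.07320 K/W
ΣR = 2.531×10^-5 + 0.07320 = 0.07323 K/W
Q = ΔT/ΣR = (150 °C − 29.9 °C)/0.07323 = 1640 W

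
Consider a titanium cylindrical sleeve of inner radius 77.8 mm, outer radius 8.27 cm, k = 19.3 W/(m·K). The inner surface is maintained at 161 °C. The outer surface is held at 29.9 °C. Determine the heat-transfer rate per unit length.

Q' = 2πk·ΔT/ln(r₂/r₁) = 2π × 19.3 × 131.1 / ln(0.0827/0.0778) = 2.60×10^5 W/m

Q' = 2.60×10^5 W/m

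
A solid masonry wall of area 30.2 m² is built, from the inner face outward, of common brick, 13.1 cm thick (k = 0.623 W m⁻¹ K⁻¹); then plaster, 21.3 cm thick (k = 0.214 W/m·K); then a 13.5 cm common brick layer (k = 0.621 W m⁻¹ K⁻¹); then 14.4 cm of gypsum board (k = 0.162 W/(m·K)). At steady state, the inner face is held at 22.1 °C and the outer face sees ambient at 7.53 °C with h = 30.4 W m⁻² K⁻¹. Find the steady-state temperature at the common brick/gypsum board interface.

Treat each layer as a resistance in series:
  R_common brick = L/(kA) = 0.131/(0.623·30.2) = 0.006963 K/W
  R_plaster = L/(kA) = 0.213/(0.214·30.2) = 0.03296 K/W
  R_common brick = L/(kA) = 0.135/(0.621·30.2) = 0.007198 K/W
  R_gypsum board = L/(kA) = 0.144/(0.162·30.2) = 0.02943 K/W
  R_conv,out = 1/(hA) = 1/(30.4·30.2) = 0.001089 K/W
ΣR = 0.006963 + 0.03296 + 0.007198 + 0.02943 + 0.001089 = 0.07764 K/W
Q = ΔT/ΣR = (22.1 °C − 7.53 °C)/0.07764 = 187.7 W
From the inner boundary to the common brick/gypsum board interface, ΣR_partial = 0.04712 K/W.
T_interface = T_in − Q·ΣR_partial = 22.1 °C − (187.7)(0.04712) = 13.3 °C

T = 13.3 °C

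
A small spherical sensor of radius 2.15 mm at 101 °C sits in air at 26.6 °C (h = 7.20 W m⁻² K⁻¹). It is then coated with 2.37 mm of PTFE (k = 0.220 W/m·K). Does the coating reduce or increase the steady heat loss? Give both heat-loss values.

Critical radius for a sphere: r_cr = 2k/h = 0.0611 m = 6.11 cm.
Outer radius after coating: r₂ = 0.00215 + 0.00237 = 0.00452 m.
Since r₁ < r_cr and r₂ ≤ r_cr, the coating moves toward the maximum at r_cr — heat loss rises.
Bare: R = 1/(4πr₁²h) = 2391 K/W; Q = 74.4/2391 = 0.0311 W.
Coated: R = R_cond + R_conv = 629.2 K/W; Q = 74.4/629.2 = 0.118 W.

increases: 0.0311 → 0.118 W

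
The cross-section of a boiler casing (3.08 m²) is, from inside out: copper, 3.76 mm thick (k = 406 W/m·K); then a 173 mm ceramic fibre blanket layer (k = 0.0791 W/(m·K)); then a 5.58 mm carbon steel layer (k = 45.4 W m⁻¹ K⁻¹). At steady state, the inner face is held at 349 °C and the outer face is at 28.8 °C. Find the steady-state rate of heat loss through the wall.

Q = 451 W

Treat each layer as a resistance in series:
  R_copper = L/(kA) = 0.00376/(406·3.08) = 3.007×10^-6 K/W
  R_ceramic fibre blanket = L/(kA) = 0.173/(0.0791·3.08) = 0.7101 K/W
  R_carbon steel = L/(kA) = 0.00558/(45.4·3.08) = 3.991×10^-5 K/W
ΣR = 3.007×10^-6 + 0.7101 + 3.991×10^-5 = 0.7101 K/W
Q = ΔT/ΣR = (349 °C − 28.8 °C)/0.7101 = 451 W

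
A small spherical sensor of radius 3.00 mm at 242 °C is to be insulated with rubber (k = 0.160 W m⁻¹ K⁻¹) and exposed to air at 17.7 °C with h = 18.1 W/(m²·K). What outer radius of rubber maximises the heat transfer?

For a sphere, r_cr = 2k_ins/h = 2·0.160/18.1 = 0.0177 m = 1.77 cm

r_cr = 1.77 cm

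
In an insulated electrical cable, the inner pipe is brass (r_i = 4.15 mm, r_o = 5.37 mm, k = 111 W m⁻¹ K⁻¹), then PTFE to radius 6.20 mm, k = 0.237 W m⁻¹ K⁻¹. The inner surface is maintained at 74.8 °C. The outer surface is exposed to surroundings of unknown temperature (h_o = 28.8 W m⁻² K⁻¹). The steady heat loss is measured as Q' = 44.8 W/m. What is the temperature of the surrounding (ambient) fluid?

Series resistances:
  R'_brass = ln(0.00537/0.00415)/(2πk) = 0.2577/(2π·111) = 3.695×10^-4 m·K/W
  R'_PTFE = ln(0.00620/0.00537)/(2πk) = 0.1437/(2π·0.237) = 0.09651 m·K/W
  R'_conv,out = 1/(2πr h) = 1/(2π·0.00620·28.8) = 0.8913 m·K/W
ΣR = 0.9882 m·K/W
ΔT = Q'·ΣR = 44.8 × 0.9882 = 44.27 K
Heat flows outward, so T_out = T_in − ΔT = 74.8 − 44.27 = 30.5 °C

T_out = 30.5 °C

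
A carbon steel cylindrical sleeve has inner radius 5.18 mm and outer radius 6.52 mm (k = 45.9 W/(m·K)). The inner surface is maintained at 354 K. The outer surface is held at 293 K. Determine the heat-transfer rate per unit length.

Q' = 2πk·ΔT/ln(r₂/r₁) = 2π × 45.9 × 61 / ln(0.00652/0.00518) = 76500 W/m

Q' = 76.5 kW/m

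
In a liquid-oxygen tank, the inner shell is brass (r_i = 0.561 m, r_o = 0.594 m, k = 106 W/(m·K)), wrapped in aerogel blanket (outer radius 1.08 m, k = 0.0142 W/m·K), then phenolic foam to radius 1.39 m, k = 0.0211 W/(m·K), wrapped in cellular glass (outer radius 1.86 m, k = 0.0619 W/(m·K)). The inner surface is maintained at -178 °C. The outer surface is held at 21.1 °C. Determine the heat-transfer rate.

Resistance network (inner→outer):
  R_brass = (1/0.561 − 1/0.594)/(4πk) = 0.09903/(4π·106) = 7.434×10^-5 K/W
  R_aerogel blanket = (1/0.594 − 1/1.08)/(4πk) = 0.7576/(4π·0.0142) = 4.245 K/W
  R_phenolic foam = (1/1.08 − 1/1.39)/(4πk) = 0.2065/(4π·0.0211) = 0.7788 K/W
  R_cellular glass = (1/1.39 − 1/1.86)/(4πk) = 0.1818/(4π·0.0619) = 0.2337 K/W
ΣR = 7.434×10^-5 + 4.245 + 0.7788 + 0.2337 = 5.258 K/W
Q = ΔT/ΣR = (-178 °C − 21.1 °C)/5.258 = -37.9 W
(Negative Q ⇒ heat flows inward; heat gain = 37.9 W.)

Q = 37.9 W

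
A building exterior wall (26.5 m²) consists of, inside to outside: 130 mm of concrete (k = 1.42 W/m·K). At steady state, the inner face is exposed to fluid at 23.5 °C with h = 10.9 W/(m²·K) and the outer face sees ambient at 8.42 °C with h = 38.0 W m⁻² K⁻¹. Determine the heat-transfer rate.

Q = 1910 W

Resistance network (inner→outer):
  R_conv,in = 1/(hA) = 1/(10.9·26.5) = 0.003462 K/W
  R_concrete = L/(kA) = 0.130/(1.42·26.5) = 0.003455 K/W
  R_conv,out = 1/(hA) = 1/(38.0·26.5) = 9.930×10^-4 K/W
ΣR = 0.003462 + 0.003455 + 9.930×10^-4 = 0.007910 K/W
Q = ΔT/ΣR = (23.5 °C − 8.42 °C)/0.007910 = 1910 W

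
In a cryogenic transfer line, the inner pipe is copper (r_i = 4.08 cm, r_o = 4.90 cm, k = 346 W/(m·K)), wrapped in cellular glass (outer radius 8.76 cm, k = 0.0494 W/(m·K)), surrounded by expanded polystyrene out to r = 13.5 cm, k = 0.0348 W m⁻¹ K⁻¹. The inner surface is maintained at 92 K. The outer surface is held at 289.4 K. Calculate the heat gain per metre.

Resistance network (inner→outer):
  R'_copper = ln(0.0490/0.0408)/(2πk) = 0.1831/(2π·346) = 8.424×10^-5 m·K/W
  R'_cellular glass = ln(0.0876/0.0490)/(2πk) = 0.5810/(2π·0.0494) = 1.872 m·K/W
  R'_expanded polystyrene = ln(0.135/0.0876)/(2πk) = 0.4325/(2π·0.0348) = 1.978 m·K/W
ΣR = 8.424×10^-5 + 1.872 + 1.978 = 3.850 m·K/W
Q' = ΔT/ΣR = (92 K − 289.4 K)/3.850 = -51.3 W/m
(Negative Q' ⇒ heat flows inward; heat gain = 51.3 W/m.)

Q' = 51.3 W/m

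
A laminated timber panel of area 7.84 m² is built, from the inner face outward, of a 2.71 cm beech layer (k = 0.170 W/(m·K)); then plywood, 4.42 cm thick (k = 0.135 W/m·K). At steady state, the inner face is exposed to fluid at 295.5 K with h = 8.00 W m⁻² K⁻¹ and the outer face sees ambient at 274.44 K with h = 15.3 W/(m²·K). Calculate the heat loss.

Q = 244 W

Treat each layer as a resistance in series:
  R_conv,in = 1/(hA) = 1/(8.00·7.84) = 0.01594 K/W
  R_beech = L/(kA) = 0.0271/(0.170·7.84) = 0.02033 K/W
  R_plywood = L/(kA) = 0.0442/(0.135·7.84) = 0.04176 K/W
  R_conv,out = 1/(hA) = 1/(15.3·7.84) = 0.008337 K/W
ΣR = 0.01594 + 0.02033 + 0.04176 + 0.008337 = 0.08637 K/W
Q = ΔT/ΣR = (295.5 K − 274.44 K)/0.08637 = 244 W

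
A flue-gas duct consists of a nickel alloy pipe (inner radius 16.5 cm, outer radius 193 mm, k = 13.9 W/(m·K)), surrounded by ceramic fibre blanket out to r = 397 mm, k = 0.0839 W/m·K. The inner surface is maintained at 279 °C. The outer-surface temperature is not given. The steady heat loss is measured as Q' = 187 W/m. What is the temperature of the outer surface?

Sum the resistances:
  R'_nickel alloy = ln(0.193/0.165)/(2πk) = 0.1567/(2π·13.9) = 0.001795 m·K/W
  R'_ceramic fibre blanket = ln(0.397/0.193)/(2πk) = 0.7212/(2π·0.0839) = 1.368 m·K/W
ΣR = 1.370 m·K/W
ΔT = Q'·ΣR = 187 × 1.370 = 256.2 K
Heat flows outward, so T_out = T_in − ΔT = 279 − 256.2 = 22.8 °C

T_out = 22.8 °C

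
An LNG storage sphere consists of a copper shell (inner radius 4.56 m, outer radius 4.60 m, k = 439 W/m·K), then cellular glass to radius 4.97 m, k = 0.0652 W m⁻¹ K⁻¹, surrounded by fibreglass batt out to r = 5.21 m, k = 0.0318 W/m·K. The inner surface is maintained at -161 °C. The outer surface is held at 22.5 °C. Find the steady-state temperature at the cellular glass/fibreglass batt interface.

Resistance network (inner→outer):
  R_copper = (1/4.56 − 1/4.60)/(4πk) = 0.001907/(4π·439) = 3.457×10^-7 K/W
  R_cellular glass = (1/4.60 − 1/4.97)/(4πk) = 0.01618/(4π·0.0652) = 0.01975 K/W
  R_fibreglass batt = (1/4.97 − 1/5.21)/(4πk) = 0.009269/(4π·0.0318) = 0.02319 K/W
ΣR = 3.457×10^-7 + 0.01975 + 0.02319 = 0.04294 K/W
Q = ΔT/ΣR = (-161 °C − 22.5 °C)/0.04294 = -4273 W
From the inner boundary to the cellular glass/fibreglass batt interface, ΣR_partial = 0.01975 K/W.
T_interface = T_in − Q·ΣR_partial = -161 °C − (-4273)(0.01975) = -76.6 °C

T = -76.6 °C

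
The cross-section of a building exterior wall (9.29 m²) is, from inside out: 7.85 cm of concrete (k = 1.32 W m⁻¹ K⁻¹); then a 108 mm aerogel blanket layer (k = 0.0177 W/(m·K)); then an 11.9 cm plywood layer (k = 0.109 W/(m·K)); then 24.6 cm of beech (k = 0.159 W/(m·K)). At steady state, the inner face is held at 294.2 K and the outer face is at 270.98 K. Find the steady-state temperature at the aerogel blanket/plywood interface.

Resistance network (inner→outer):
  R_concrete = L/(kA) = 0.0785/(1.32·9.29) = 0.006401 K/W
  R_aerogel blanket = L/(kA) = 0.108/(0.0177·9.29) = 0.6568 K/W
  R_plywood = L/(kA) = 0.119/(0.109·9.29) = 0.1175 K/W
  R_beech = L/(kA) = 0.246/(0.159·9.29) = 0.1665 K/W
ΣR = 0.006401 + 0.6568 + 0.1175 + 0.1665 = 0.9472 K/W
Q = ΔT/ΣR = (294.2 K − 270.98 K)/0.9472 = 24.51 W
From the inner boundary to the aerogel blanket/plywood interface, ΣR_partial = 0.6632 K/W.
T_interface = T_in − Q·ΣR_partial = 294.2 K − (24.51)(0.6632) = 277.94 K

T = 277.94 K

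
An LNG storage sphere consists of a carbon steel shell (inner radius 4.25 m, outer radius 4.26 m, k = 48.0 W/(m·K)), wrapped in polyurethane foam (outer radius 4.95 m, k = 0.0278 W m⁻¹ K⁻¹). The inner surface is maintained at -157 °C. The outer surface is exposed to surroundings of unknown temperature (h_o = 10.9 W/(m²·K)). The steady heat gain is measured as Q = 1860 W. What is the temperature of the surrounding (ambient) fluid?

T_out = 17.8 °C

Series resistances:
  R_carbon steel = (1/4.25 − 1/4.26)/(4πk) = 5.523×10^-4/(4π·48.0) = 9.157×10^-7 K/W
  R_polyurethane foam = (1/4.26 − 1/4.95)/(4πk) = 0.03272/(4π·0.0278) = 0.09367 K/W
  R_conv,out = 1/(4πr²h) = 1/(4π·4.95²·10.9) = 2.980×10^-4 K/W
ΣR = 0.09396 K/W
ΔT = Q·ΣR = 1860 × 0.09396 = 174.8 K
Heat flows inward, so T_out = T_in + ΔT = -157 + 174.8 = 17.8 °C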